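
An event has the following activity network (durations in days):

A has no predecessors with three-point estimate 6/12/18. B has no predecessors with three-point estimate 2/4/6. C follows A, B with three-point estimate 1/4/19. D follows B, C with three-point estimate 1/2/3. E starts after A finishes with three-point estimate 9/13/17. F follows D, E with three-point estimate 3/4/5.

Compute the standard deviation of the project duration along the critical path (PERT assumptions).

te_A = (6 + 4·12 + 18)/6 = 72/6 = 12; σ²_A = ((18−6)/6)² = 4.000
te_B = (2 + 4·4 + 6)/6 = 24/6 = 4; σ²_B = ((6−2)/6)² = 0.444
te_C = (1 + 4·4 + 19)/6 = 36/6 = 6; σ²_C = ((19−1)/6)² = 9.000
te_D = (1 + 4·2 + 3)/6 = 12/6 = 2; σ²_D = ((3−1)/6)² = 0.111
te_E = (9 + 4·13 + 17)/6 = 78/6 = 13; σ²_E = ((17−9)/6)² = 1.778
te_F = (3 + 4·4 + 5)/6 = 24/6 = 4; σ²_F = ((5−3)/6)² = 0.111

Forward pass:
ES_A = 0; EF_A = 12
ES_B = 0; EF_B = 4
ES_C = max(EF_A=12, EF_B=4) = 12; EF_C = 12+6 = 18
ES_D = max(EF_B=4, EF_C=18) = 18; EF_D = 18+2 = 20
ES_E = 12; EF_E = 12+13 = 25
ES_F = max(EF_D=20, EF_E=25) = 25; EF_F = 25+4 = 29
Expected project duration μ = 29 days. Critical path: A → E → F.

Variance along critical path = 4.000 + 1.778 + 0.111 = 5.889
σ = √5.889 = 2.427 days

2.43 days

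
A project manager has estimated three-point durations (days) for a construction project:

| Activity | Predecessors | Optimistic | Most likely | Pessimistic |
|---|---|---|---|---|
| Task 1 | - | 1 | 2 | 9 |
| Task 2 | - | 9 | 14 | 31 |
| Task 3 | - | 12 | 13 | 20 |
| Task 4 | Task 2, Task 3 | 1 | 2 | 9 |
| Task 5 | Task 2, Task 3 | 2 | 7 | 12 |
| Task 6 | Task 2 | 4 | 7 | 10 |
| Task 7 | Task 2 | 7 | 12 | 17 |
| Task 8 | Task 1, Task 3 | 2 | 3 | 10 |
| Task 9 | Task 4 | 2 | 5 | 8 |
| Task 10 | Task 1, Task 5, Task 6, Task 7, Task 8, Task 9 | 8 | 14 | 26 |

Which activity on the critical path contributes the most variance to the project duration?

Task 2

te_Task 1 = (1 + 4·2 + 9)/6 = 18/6 = 3; σ²_Task 1 = ((9−1)/6)² = 1.778
te_Task 2 = (9 + 4·14 + 31)/6 = 96/6 = 16; σ²_Task 2 = ((31−9)/6)² = 13.444
te_Task 3 = (12 + 4·13 + 20)/6 = 84/6 = 14; σ²_Task 3 = ((20−12)/6)² = 1.778
te_Task 4 = (1 + 4·2 + 9)/6 = 18/6 = 3; σ²_Task 4 = ((9−1)/6)² = 1.778
te_Task 5 = (2 + 4·7 + 12)/6 = 42/6 = 7; σ²_Task 5 = ((12−2)/6)² = 2.778
te_Task 6 = (4 + 4·7 + 10)/6 = 42/6 = 7; σ²_Task 6 = ((10−4)/6)² = 1.000
te_Task 7 = (7 + 4·12 + 17)/6 = 72/6 = 12; σ²_Task 7 = ((17−7)/6)² = 2.778
te_Task 8 = (2 + 4·3 + 10)/6 = 24/6 = 4; σ²_Task 8 = ((10−2)/6)² = 1.778
te_Task 9 = (2 + 4·5 + 8)/6 = 30/6 = 5; σ²_Task 9 = ((8−2)/6)² = 1.000
te_Task 10 = (8 + 4·14 + 26)/6 = 90/6 = 15; σ²_Task 10 = ((26−8)/6)² = 9.000

Forward pass:
ES_Task 1 = 0; EF_Task 1 = 3
ES_Task 2 = 0; EF_Task 2 = 16
ES_Task 3 = 0; EF_Task 3 = 14
ES_Task 4 = max(EF_Task 2=16, EF_Task 3=14) = 16; EF_Task 4 = 16+3 = 19
ES_Task 5 = max(EF_Task 2=16, EF_Task 3=14) = 16; EF_Task 5 = 16+7 = 23
ES_Task 6 = 16; EF_Task 6 = 16+7 = 23
ES_Task 7 = 16; EF_Task 7 = 16+12 = 28
ES_Task 8 = max(EF_Task 1=3, EF_Task 3=14) = 14; EF_Task 8 = 14+4 = 18
ES_Task 9 = 19; EF_Task 9 = 19+5 = 24
ES_Task 10 = max(EF_Task 1=3, EF_Task 5=23, EF_Task 6=23, EF_Task 7=28, EF_Task 8=18, EF_Task 9=24) = 28; EF_Task 10 = 28+15 = 43
Expected project duration μ = 43 days. Critical path: Task 2 → Task 7 → Task 10.

Variances on critical path: σ²_Task 2=13.444, σ²_Task 7=2.778, σ²_Task 10=9.000.
Largest is σ²_Task 2 = 13.444.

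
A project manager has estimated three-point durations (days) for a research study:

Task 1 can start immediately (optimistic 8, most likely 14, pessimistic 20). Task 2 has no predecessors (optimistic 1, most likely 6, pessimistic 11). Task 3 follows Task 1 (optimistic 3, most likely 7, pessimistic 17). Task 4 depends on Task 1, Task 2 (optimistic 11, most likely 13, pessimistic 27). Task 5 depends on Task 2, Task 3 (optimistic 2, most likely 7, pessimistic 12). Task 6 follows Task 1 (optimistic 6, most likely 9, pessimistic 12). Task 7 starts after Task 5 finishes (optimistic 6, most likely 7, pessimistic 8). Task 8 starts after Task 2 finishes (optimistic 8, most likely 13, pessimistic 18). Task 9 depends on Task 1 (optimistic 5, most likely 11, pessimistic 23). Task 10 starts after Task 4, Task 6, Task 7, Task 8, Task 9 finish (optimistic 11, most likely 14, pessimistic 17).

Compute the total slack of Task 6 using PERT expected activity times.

te_Task 1 = (8 + 4·14 + 20)/6 = 84/6 = 14
te_Task 2 = (1 + 4·6 + 11)/6 = 36/6 = 6
te_Task 3 = (3 + 4·7 + 17)/6 = 48/6 = 8
te_Task 4 = (11 + 4·13 + 27)/6 = 90/6 = 15
te_Task 5 = (2 + 4·7 + 12)/6 = 42/6 = 7
te_Task 6 = (6 + 4·9 + 12)/6 = 54/6 = 9
te_Task 7 = (6 + 4·7 + 8)/6 = 42/6 = 7
te_Task 8 = (8 + 4·13 + 18)/6 = 78/6 = 13
te_Task 9 = (5 + 4·11 + 23)/6 = 72/6 = 12
te_Task 10 = (11 + 4·14 + 17)/6 = 84/6 = 14

Forward pass:
ES_Task 1 = 0; EF_Task 1 = 14
ES_Task 2 = 0; EF_Task 2 = 6
ES_Task 3 = 14; EF_Task 3 = 14+8 = 22
ES_Task 4 = max(EF_Task 1=14, EF_Task 2=6) = 14; EF_Task 4 = 14+15 = 29
ES_Task 5 = max(EF_Task 2=6, EF_Task 3=22) = 22; EF_Task 5 = 22+7 = 29
ES_Task 6 = 14; EF_Task 6 = 14+9 = 23
ES_Task 7 = 29; EF_Task 7 = 29+7 = 36
ES_Task 8 = 6; EF_Task 8 = 6+13 = 19
ES_Task 9 = 14; EF_Task 9 = 14+12 = 26
ES_Task 10 = max(EF_Task 4=29, EF_Task 6=23, EF_Task 7=36, EF_Task 8=19, EF_Task 9=26) = 36; EF_Task 10 = 36+14 = 50
Expected project duration μ = 50 days. Critical path: Task 1 → Task 3 → Task 5 → Task 7 → Task 10.

Backward pass:
LF_Task 10 = 50; LS_Task 10 = 50−14 = 36
LF_Task 9 = LS_Task 10 = 36; LS_Task 9 = 36−12 = 24
LF_Task 8 = LS_Task 10 = 36; LS_Task 8 = 36−13 = 23
LF_Task 7 = LS_Task 10 = 36; LS_Task 7 = 36−7 = 29
LF_Task 6 = LS_Task 10 = 36; LS_Task 6 = 36−9 = 27
LF_Task 5 = LS_Task 7 = 29; LS_Task 5 = 29−7 = 22
LF_Task 4 = LS_Task 10 = 36; LS_Task 4 = 36−15 = 21
LF_Task 3 = LS_Task 5 = 22; LS_Task 3 = 22−8 = 14
LF_Task 2 = min(LS_Task 4=21, LS_Task 5=22, LS_Task 8=23) = 21; LS_Task 2 = 21−6 = 15
LF_Task 1 = min(LS_Task 3=14, LS_Task 4=21, LS_Task 6=27, LS_Task 9=24) = 14; LS_Task 1 = 14−14 = 0
Slack_Task 6 = LS_Task 6 − ES_Task 6 = 27 − 14 = 13

13 days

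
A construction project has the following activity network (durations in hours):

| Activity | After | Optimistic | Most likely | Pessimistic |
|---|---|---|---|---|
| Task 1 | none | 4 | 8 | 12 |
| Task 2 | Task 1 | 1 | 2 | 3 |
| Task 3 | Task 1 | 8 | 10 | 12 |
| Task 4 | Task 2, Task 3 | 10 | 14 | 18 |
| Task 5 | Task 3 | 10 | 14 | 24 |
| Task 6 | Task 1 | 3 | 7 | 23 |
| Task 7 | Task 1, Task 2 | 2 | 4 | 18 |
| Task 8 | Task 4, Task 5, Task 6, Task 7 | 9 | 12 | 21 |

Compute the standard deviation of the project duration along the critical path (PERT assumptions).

te_Task 1 = (4 + 4·8 + 12)/6 = 48/6 = 8; σ²_Task 1 = ((12−4)/6)² = 1.778
te_Task 2 = (1 + 4·2 + 3)/6 = 12/6 = 2; σ²_Task 2 = ((3−1)/6)² = 0.111
te_Task 3 = (8 + 4·10 + 12)/6 = 60/6 = 10; σ²_Task 3 = ((12−8)/6)² = 0.444
te_Task 4 = (10 + 4·14 + 18)/6 = 84/6 = 14; σ²_Task 4 = ((18−10)/6)² = 1.778
te_Task 5 = (10 + 4·14 + 24)/6 = 90/6 = 15; σ²_Task 5 = ((24−10)/6)² = 5.444
te_Task 6 = (3 + 4·7 + 23)/6 = 54/6 = 9; σ²_Task 6 = ((23−3)/6)² = 11.111
te_Task 7 = (2 + 4·4 + 18)/6 = 36/6 = 6; σ²_Task 7 = ((18−2)/6)² = 7.111
te_Task 8 = (9 + 4·12 + 21)/6 = 78/6 = 13; σ²_Task 8 = ((21−9)/6)² = 4.000

Forward pass:
ES_Task 1 = 0; EF_Task 1 = 8
ES_Task 2 = 8; EF_Task 2 = 8+2 = 10
ES_Task 3 = 8; EF_Task 3 = 8+10 = 18
ES_Task 4 = max(EF_Task 2=10, EF_Task 3=18) = 18; EF_Task 4 = 18+14 = 32
ES_Task 5 = 18; EF_Task 5 = 18+15 = 33
ES_Task 6 = 8; EF_Task 6 = 8+9 = 17
ES_Task 7 = max(EF_Task 1=8, EF_Task 2=10) = 10; EF_Task 7 = 10+6 = 16
ES_Task 8 = max(EF_Task 4=32, EF_Task 5=33, EF_Task 6=17, EF_Task 7=16) = 33; EF_Task 8 = 33+13 = 46
Expected project duration μ = 46 hours. Critical path: Task 1 → Task 3 → Task 5 → Task 8.

Variance along critical path = 1.778 + 0.444 + 5.444 + 4.000 = 11.667
σ = √11.667 = 3.416 hours

3.42 hours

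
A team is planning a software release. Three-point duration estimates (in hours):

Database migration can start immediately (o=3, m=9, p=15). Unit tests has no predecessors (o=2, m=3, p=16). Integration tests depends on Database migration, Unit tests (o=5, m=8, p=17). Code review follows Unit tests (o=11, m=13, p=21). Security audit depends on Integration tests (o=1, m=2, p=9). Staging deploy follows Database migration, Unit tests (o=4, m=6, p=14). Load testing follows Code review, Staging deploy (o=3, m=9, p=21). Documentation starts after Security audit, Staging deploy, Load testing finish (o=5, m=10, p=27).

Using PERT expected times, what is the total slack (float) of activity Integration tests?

te_Database migration = (3 + 4·9 + 15)/6 = 54/6 = 9
te_Unit tests = (2 + 4·3 + 16)/6 = 30/6 = 5
te_Integration tests = (5 + 4·8 + 17)/6 = 54/6 = 9
te_Code review = (11 + 4·13 + 21)/6 = 84/6 = 14
te_Security audit = (1 + 4·2 + 9)/6 = 18/6 = 3
te_Staging deploy = (4 + 4·6 + 14)/6 = 42/6 = 7
te_Load testing = (3 + 4·9 + 21)/6 = 60/6 = 10
te_Documentation = (5 + 4·10 + 27)/6 = 72/6 = 12

Forward pass:
ES_Database migration = 0; EF_Database migration = 9
ES_Unit tests = 0; EF_Unit tests = 5
ES_Integration tests = max(EF_Database migration=9, EF_Unit tests=5) = 9; EF_Integration tests = 9+9 = 18
ES_Code review = 5; EF_Code review = 5+14 = 19
ES_Security audit = 18; EF_Security audit = 18+3 = 21
ES_Staging deploy = max(EF_Database migration=9, EF_Unit tests=5) = 9; EF_Staging deploy = 9+7 = 16
ES_Load testing = max(EF_Code review=19, EF_Staging deploy=16) = 19; EF_Load testing = 19+10 = 29
ES_Documentation = max(EF_Security audit=21, EF_Staging deploy=16, EF_Load testing=29) = 29; EF_Documentation = 29+12 = 41
Expected project duration μ = 41 hours. Critical path: Unit tests → Code review → Load testing → Documentation.

Backward pass:
LF_Documentation = 41; LS_Documentation = 41−12 = 29
LF_Load testing = LS_Documentation = 29; LS_Load testing = 29−10 = 19
LF_Staging deploy = min(LS_Load testing=19, LS_Documentation=29) = 19; LS_Staging deploy = 19−7 = 12
LF_Security audit = LS_Documentation = 29; LS_Security audit = 29−3 = 26
LF_Code review = LS_Load testing = 19; LS_Code review = 19−14 = 5
LF_Integration tests = LS_Security audit = 26; LS_Integration tests = 26−9 = 17
LF_Unit tests = min(LS_Integration tests=17, LS_Code review=5, LS_Staging deploy=12) = 5; LS_Unit tests = 5−5 = 0
LF_Database migration = min(LS_Integration tests=17, LS_Staging deploy=12) = 12; LS_Database migration = 12−9 = 3
Slack_Integration tests = LS_Integration tests − ES_Integration tests = 17 − 9 = 8

8 hours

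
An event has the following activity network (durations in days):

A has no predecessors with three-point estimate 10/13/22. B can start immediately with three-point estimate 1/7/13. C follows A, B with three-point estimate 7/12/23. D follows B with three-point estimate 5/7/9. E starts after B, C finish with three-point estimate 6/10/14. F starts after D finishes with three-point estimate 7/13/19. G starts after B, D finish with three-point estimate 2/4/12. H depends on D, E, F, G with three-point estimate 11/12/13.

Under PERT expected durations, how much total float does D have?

10 days

te_A = (10 + 4·13 + 22)/6 = 84/6 = 14
te_B = (1 + 4·7 + 13)/6 = 42/6 = 7
te_C = (7 + 4·12 + 23)/6 = 78/6 = 13
te_D = (5 + 4·7 + 9)/6 = 42/6 = 7
te_E = (6 + 4·10 + 14)/6 = 60/6 = 10
te_F = (7 + 4·13 + 19)/6 = 78/6 = 13
te_G = (2 + 4·4 + 12)/6 = 30/6 = 5
te_H = (11 + 4·12 + 13)/6 = 72/6 = 12

Forward pass:
ES_A = 0; EF_A = 14
ES_B = 0; EF_B = 7
ES_C = max(EF_A=14, EF_B=7) = 14; EF_C = 14+13 = 27
ES_D = 7; EF_D = 7+7 = 14
ES_E = max(EF_B=7, EF_C=27) = 27; EF_E = 27+10 = 37
ES_F = 14; EF_F = 14+13 = 27
ES_G = max(EF_B=7, EF_D=14) = 14; EF_G = 14+5 = 19
ES_H = max(EF_D=14, EF_E=37, EF_F=27, EF_G=19) = 37; EF_H = 37+12 = 49
Expected project duration μ = 49 days. Critical path: A → C → E → H.

Backward pass:
LF_H = 49; LS_H = 49−12 = 37
LF_G = LS_H = 37; LS_G = 37−5 = 32
LF_F = LS_H = 37; LS_F = 37−13 = 24
LF_E = LS_H = 37; LS_E = 37−10 = 27
LF_D = min(LS_F=24, LS_G=32, LS_H=37) = 24; LS_D = 24−7 = 17
LF_C = LS_E = 27; LS_C = 27−13 = 14
LF_B = min(LS_C=14, LS_D=17, LS_E=27, LS_G=32) = 14; LS_B = 14−7 = 7
LF_A = LS_C = 14; LS_A = 14−14 = 0
Slack_D = LS_D − ES_D = 17 − 7 = 10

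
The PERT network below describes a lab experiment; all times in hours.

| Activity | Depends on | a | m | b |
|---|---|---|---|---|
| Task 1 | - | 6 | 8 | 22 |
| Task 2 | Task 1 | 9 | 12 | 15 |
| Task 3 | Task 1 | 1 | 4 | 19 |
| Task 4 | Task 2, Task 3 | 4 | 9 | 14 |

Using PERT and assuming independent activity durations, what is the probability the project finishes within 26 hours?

te_Task 1 = (6 + 4·8 + 22)/6 = 60/6 = 10; σ²_Task 1 = ((22−6)/6)² = 7.111
te_Task 2 = (9 + 4·12 + 15)/6 = 72/6 = 12; σ²_Task 2 = ((15−9)/6)² = 1.000
te_Task 3 = (1 + 4·4 + 19)/6 = 36/6 = 6; σ²_Task 3 = ((19−1)/6)² = 9.000
te_Task 4 = (4 + 4·9 + 14)/6 = 54/6 = 9; σ²_Task 4 = ((14−4)/6)² = 2.778

Forward pass:
ES_Task 1 = 0; EF_Task 1 = 10
ES_Task 2 = 10; EF_Task 2 = 10+12 = 22
ES_Task 3 = 10; EF_Task 3 = 10+6 = 16
ES_Task 4 = max(EF_Task 2=22, EF_Task 3=16) = 22; EF_Task 4 = 22+9 = 31
Expected project duration μ = 31 hours. Critical path: Task 1 → Task 2 → Task 4.

Variance along critical path = 7.111 + 1.000 + 2.778 = 10.889; σ = √10.889 = 3.300 hours.
Z = (26 − 31) / 3.300 = -1.515
P(T ≤ 26) = Φ(-1.515) ≈ 0.065

0.065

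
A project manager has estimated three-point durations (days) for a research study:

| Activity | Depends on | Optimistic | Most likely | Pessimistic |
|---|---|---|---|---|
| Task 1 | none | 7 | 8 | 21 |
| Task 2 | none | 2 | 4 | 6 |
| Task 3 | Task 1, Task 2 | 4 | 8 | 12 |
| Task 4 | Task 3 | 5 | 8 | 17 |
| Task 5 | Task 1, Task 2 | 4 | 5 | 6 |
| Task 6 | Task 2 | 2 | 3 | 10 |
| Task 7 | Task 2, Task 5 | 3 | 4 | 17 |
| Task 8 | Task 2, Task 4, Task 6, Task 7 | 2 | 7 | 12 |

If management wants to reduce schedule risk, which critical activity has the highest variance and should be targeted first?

te_Task 1 = (7 + 4·8 + 21)/6 = 60/6 = 10; σ²_Task 1 = ((21−7)/6)² = 5.444
te_Task 2 = (2 + 4·4 + 6)/6 = 24/6 = 4; σ²_Task 2 = ((6−2)/6)² = 0.444
te_Task 3 = (4 + 4·8 + 12)/6 = 48/6 = 8; σ²_Task 3 = ((12−4)/6)² = 1.778
te_Task 4 = (5 + 4·8 + 17)/6 = 54/6 = 9; σ²_Task 4 = ((17−5)/6)² = 4.000
te_Task 5 = (4 + 4·5 + 6)/6 = 30/6 = 5; σ²_Task 5 = ((6−4)/6)² = 0.111
te_Task 6 = (2 + 4·3 + 10)/6 = 24/6 = 4; σ²_Task 6 = ((10−2)/6)² = 1.778
te_Task 7 = (3 + 4·4 + 17)/6 = 36/6 = 6; σ²_Task 7 = ((17−3)/6)² = 5.444
te_Task 8 = (2 + 4·7 + 12)/6 = 42/6 = 7; σ²_Task 8 = ((12−2)/6)² = 2.778

Forward pass:
ES_Task 1 = 0; EF_Task 1 = 10
ES_Task 2 = 0; EF_Task 2 = 4
ES_Task 3 = max(EF_Task 1=10, EF_Task 2=4) = 10; EF_Task 3 = 10+8 = 18
ES_Task 4 = 18; EF_Task 4 = 18+9 = 27
ES_Task 5 = max(EF_Task 1=10, EF_Task 2=4) = 10; EF_Task 5 = 10+5 = 15
ES_Task 6 = 4; EF_Task 6 = 4+4 = 8
ES_Task 7 = max(EF_Task 2=4, EF_Task 5=15) = 15; EF_Task 7 = 15+6 = 21
ES_Task 8 = max(EF_Task 2=4, EF_Task 4=27, EF_Task 6=8, EF_Task 7=21) = 27; EF_Task 8 = 27+7 = 34
Expected project duration μ = 34 days. Critical path: Task 1 → Task 3 → Task 4 → Task 8.

Variances on critical path: σ²_Task 1=5.444, σ²_Task 3=1.778, σ²_Task 4=4.000, σ²_Task 8=2.778.
Largest is σ²_Task 1 = 5.444.

Task 1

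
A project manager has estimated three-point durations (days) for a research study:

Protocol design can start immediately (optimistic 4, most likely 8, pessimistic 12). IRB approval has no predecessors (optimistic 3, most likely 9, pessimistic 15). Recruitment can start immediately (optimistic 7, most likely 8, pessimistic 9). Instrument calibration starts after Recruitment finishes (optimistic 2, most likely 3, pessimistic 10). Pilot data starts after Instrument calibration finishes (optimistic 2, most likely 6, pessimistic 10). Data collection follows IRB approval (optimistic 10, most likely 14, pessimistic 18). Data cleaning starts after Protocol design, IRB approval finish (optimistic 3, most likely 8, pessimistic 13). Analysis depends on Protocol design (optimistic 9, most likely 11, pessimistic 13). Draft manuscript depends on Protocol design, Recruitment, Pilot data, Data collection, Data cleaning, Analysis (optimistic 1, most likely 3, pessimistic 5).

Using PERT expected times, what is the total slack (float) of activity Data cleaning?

te_Protocol design = (4 + 4·8 + 12)/6 = 48/6 = 8
te_IRB approval = (3 + 4·9 + 15)/6 = 54/6 = 9
te_Recruitment = (7 + 4·8 + 9)/6 = 48/6 = 8
te_Instrument calibration = (2 + 4·3 + 10)/6 = 24/6 = 4
te_Pilot data = (2 + 4·6 + 10)/6 = 36/6 = 6
te_Data collection = (10 + 4·14 + 18)/6 = 84/6 = 14
te_Data cleaning = (3 + 4·8 + 13)/6 = 48/6 = 8
te_Analysis = (9 + 4·11 + 13)/6 = 66/6 = 11
te_Draft manuscript = (1 + 4·3 + 5)/6 = 18/6 = 3

Forward pass:
ES_Protocol design = 0; EF_Protocol design = 8
ES_IRB approval = 0; EF_IRB approval = 9
ES_Recruitment = 0; EF_Recruitment = 8
ES_Instrument calibration = 8; EF_Instrument calibration = 8+4 = 12
ES_Pilot data = 12; EF_Pilot data = 12+6 = 18
ES_Data collection = 9; EF_Data collection = 9+14 = 23
ES_Data cleaning = max(EF_Protocol design=8, EF_IRB approval=9) = 9; EF_Data cleaning = 9+8 = 17
ES_Analysis = 8; EF_Analysis = 8+11 = 19
ES_Draft manuscript = max(EF_Protocol design=8, EF_Recruitment=8, EF_Pilot data=18, EF_Data collection=23, EF_Data cleaning=17, EF_Analysis=19) = 23; EF_Draft manuscript = 23+3 = 26
Expected project duration μ = 26 days. Critical path: IRB approval → Data collection → Draft manuscript.

Backward pass:
LF_Draft manuscript = 26; LS_Draft manuscript = 26−3 = 23
LF_Analysis = LS_Draft manuscript = 23; LS_Analysis = 23−11 = 12
LF_Data cleaning = LS_Draft manuscript = 23; LS_Data cleaning = 23−8 = 15
LF_Data collection = LS_Draft manuscript = 23; LS_Data collection = 23−14 = 9
LF_Pilot data = LS_Draft manuscript = 23; LS_Pilot data = 23−6 = 17
LF_Instrument calibration = LS_Pilot data = 17; LS_Instrument calibration = 17−4 = 13
LF_Recruitment = min(LS_Instrument calibration=13, LS_Draft manuscript=23) = 13; LS_Recruitment = 13−8 = 5
LF_IRB approval = min(LS_Data collection=9, LS_Data cleaning=15) = 9; LS_IRB approval = 9−9 = 0
LF_Protocol design = min(LS_Data cleaning=15, LS_Analysis=12, LS_Draft manuscript=23) = 12; LS_Protocol design = 12−8 = 4
Slack_Data cleaning = LS_Data cleaning − ES_Data cleaning = 15 − 9 = 6

6 days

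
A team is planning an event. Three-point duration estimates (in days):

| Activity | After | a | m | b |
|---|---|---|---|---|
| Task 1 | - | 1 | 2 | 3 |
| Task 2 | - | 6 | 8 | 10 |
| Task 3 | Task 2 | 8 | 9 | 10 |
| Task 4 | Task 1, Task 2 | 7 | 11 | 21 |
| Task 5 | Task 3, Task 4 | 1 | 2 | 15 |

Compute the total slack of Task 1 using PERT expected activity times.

6 days

te_Task 1 = (1 + 4·2 + 3)/6 = 12/6 = 2
te_Task 2 = (6 + 4·8 + 10)/6 = 48/6 = 8
te_Task 3 = (8 + 4·9 + 10)/6 = 54/6 = 9
te_Task 4 = (7 + 4·11 + 21)/6 = 72/6 = 12
te_Task 5 = (1 + 4·2 + 15)/6 = 24/6 = 4

Forward pass:
ES_Task 1 = 0; EF_Task 1 = 2
ES_Task 2 = 0; EF_Task 2 = 8
ES_Task 3 = 8; EF_Task 3 = 8+9 = 17
ES_Task 4 = max(EF_Task 1=2, EF_Task 2=8) = 8; EF_Task 4 = 8+12 = 20
ES_Task 5 = max(EF_Task 3=17, EF_Task 4=20) = 20; EF_Task 5 = 20+4 = 24
Expected project duration μ = 24 days. Critical path: Task 2 → Task 4 → Task 5.

Backward pass:
LF_Task 5 = 24; LS_Task 5 = 24−4 = 20
LF_Task 4 = LS_Task 5 = 20; LS_Task 4 = 20−12 = 8
LF_Task 3 = LS_Task 5 = 20; LS_Task 3 = 20−9 = 11
LF_Task 2 = min(LS_Task 3=11, LS_Task 4=8) = 8; LS_Task 2 = 8−8 = 0
LF_Task 1 = LS_Task 4 = 8; LS_Task 1 = 8−2 = 6
Slack_Task 1 = LS_Task 1 − ES_Task 1 = 6 − 0 = 6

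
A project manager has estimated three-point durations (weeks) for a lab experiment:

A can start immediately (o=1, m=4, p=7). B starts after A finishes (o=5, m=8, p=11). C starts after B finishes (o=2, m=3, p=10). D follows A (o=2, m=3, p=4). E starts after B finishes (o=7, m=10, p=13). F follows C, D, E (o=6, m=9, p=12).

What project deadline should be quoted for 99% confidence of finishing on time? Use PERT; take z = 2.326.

35.7 weeks

te_A = (1 + 4·4 + 7)/6 = 24/6 = 4; σ²_A = ((7−1)/6)² = 1.000
te_B = (5 + 4·8 + 11)/6 = 48/6 = 8; σ²_B = ((11−5)/6)² = 1.000
te_C = (2 + 4·3 + 10)/6 = 24/6 = 4; σ²_C = ((10−2)/6)² = 1.778
te_D = (2 + 4·3 + 4)/6 = 18/6 = 3; σ²_D = ((4−2)/6)² = 0.111
te_E = (7 + 4·10 + 13)/6 = 60/6 = 10; σ²_E = ((13−7)/6)² = 1.000
te_F = (6 + 4·9 + 12)/6 = 54/6 = 9; σ²_F = ((12−6)/6)² = 1.000

Forward pass:
ES_A = 0; EF_A = 4
ES_B = 4; EF_B = 4+8 = 12
ES_C = 12; EF_C = 12+4 = 16
ES_D = 4; EF_D = 4+3 = 7
ES_E = 12; EF_E = 12+10 = 22
ES_F = max(EF_C=16, EF_D=7, EF_E=22) = 22; EF_F = 22+9 = 31
Expected project duration μ = 31 weeks. Critical path: A → B → E → F.

Variance along critical path = 1.000 + 1.000 + 1.000 + 1.000 = 4.000; σ = 2.000 weeks.
D = μ + z·σ = 31 + 2.326·2.000 = 35.7 weeks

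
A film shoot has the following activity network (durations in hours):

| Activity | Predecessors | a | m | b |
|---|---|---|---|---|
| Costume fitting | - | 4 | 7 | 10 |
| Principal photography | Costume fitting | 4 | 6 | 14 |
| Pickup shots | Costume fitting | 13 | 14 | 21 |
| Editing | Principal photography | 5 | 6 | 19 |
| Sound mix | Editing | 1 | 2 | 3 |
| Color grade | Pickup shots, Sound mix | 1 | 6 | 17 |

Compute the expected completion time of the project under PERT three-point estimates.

te_Costume fitting = (4 + 4·7 + 10)/6 = 42/6 = 7
te_Principal photography = (4 + 4·6 + 14)/6 = 42/6 = 7
te_Pickup shots = (13 + 4·14 + 21)/6 = 90/6 = 15
te_Editing = (5 + 4·6 + 19)/6 = 48/6 = 8
te_Sound mix = (1 + 4·2 + 3)/6 = 12/6 = 2
te_Color grade = (1 + 4·6 + 17)/6 = 42/6 = 7

Forward pass:
ES_Costume fitting = 0; EF_Costume fitting = 7
ES_Principal photography = 7; EF_Principal photography = 7+7 = 14
ES_Pickup shots = 7; EF_Pickup shots = 7+15 = 22
ES_Editing = 14; EF_Editing = 14+8 = 22
ES_Sound mix = 22; EF_Sound mix = 22+2 = 24
ES_Color grade = max(EF_Pickup shots=22, EF_Sound mix=24) = 24; EF_Color grade = 24+7 = 31
Expected project duration μ = 31 hours. Critical path: Costume fitting → Principal photography → Editing → Sound mix → Color grade.

31 hours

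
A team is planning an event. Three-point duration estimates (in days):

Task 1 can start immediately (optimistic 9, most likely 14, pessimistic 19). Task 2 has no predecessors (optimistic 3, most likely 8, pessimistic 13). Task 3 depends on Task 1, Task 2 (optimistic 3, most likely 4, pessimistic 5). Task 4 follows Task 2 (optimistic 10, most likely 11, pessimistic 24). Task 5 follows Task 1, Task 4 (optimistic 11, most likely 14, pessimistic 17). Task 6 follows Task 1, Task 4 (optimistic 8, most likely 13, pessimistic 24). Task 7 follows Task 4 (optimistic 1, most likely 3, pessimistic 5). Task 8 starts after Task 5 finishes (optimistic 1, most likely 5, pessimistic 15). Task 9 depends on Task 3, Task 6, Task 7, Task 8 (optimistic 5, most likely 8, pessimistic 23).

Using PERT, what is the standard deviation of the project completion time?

4.86 days

te_Task 1 = (9 + 4·14 + 19)/6 = 84/6 = 14; σ²_Task 1 = ((19−9)/6)² = 2.778
te_Task 2 = (3 + 4·8 + 13)/6 = 48/6 = 8; σ²_Task 2 = ((13−3)/6)² = 2.778
te_Task 3 = (3 + 4·4 + 5)/6 = 24/6 = 4; σ²_Task 3 = ((5−3)/6)² = 0.111
te_Task 4 = (10 + 4·11 + 24)/6 = 78/6 = 13; σ²_Task 4 = ((24−10)/6)² = 5.444
te_Task 5 = (11 + 4·14 + 17)/6 = 84/6 = 14; σ²_Task 5 = ((17−11)/6)² = 1.000
te_Task 6 = (8 + 4·13 + 24)/6 = 84/6 = 14; σ²_Task 6 = ((24−8)/6)² = 7.111
te_Task 7 = (1 + 4·3 + 5)/6 = 18/6 = 3; σ²_Task 7 = ((5−1)/6)² = 0.444
te_Task 8 = (1 + 4·5 + 15)/6 = 36/6 = 6; σ²_Task 8 = ((15−1)/6)² = 5.444
te_Task 9 = (5 + 4·8 + 23)/6 = 60/6 = 10; σ²_Task 9 = ((23−5)/6)² = 9.000

Forward pass:
ES_Task 1 = 0; EF_Task 1 = 14
ES_Task 2 = 0; EF_Task 2 = 8
ES_Task 3 = max(EF_Task 1=14, EF_Task 2=8) = 14; EF_Task 3 = 14+4 = 18
ES_Task 4 = 8; EF_Task 4 = 8+13 = 21
ES_Task 5 = max(EF_Task 1=14, EF_Task 4=21) = 21; EF_Task 5 = 21+14 = 35
ES_Task 6 = max(EF_Task 1=14, EF_Task 4=21) = 21; EF_Task 6 = 21+14 = 35
ES_Task 7 = 21; EF_Task 7 = 21+3 = 24
ES_Task 8 = 35; EF_Task 8 = 35+6 = 41
ES_Task 9 = max(EF_Task 3=18, EF_Task 6=35, EF_Task 7=24, EF_Task 8=41) = 41; EF_Task 9 = 41+10 = 51
Expected project duration μ = 51 days. Critical path: Task 2 → Task 4 → Task 5 → Task 8 → Task 9.

Variance along critical path = 2.778 + 5.444 + 1.000 + 5.444 + 9.000 = 23.667
σ = √23.667 = 4.865 days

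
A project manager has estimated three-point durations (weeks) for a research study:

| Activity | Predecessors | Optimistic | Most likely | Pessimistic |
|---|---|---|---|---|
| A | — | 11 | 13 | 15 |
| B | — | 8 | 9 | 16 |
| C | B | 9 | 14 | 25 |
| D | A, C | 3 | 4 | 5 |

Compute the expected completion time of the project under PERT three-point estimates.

29 weeks

te_A = (11 + 4·13 + 15)/6 = 78/6 = 13
te_B = (8 + 4·9 + 16)/6 = 60/6 = 10
te_C = (9 + 4·14 + 25)/6 = 90/6 = 15
te_D = (3 + 4·4 + 5)/6 = 24/6 = 4

Forward pass:
ES_A = 0; EF_A = 13
ES_B = 0; EF_B = 10
ES_C = 10; EF_C = 10+15 = 25
ES_D = max(EF_A=13, EF_C=25) = 25; EF_D = 25+4 = 29
Expected project duration μ = 29 weeks. Critical path: B → C → D.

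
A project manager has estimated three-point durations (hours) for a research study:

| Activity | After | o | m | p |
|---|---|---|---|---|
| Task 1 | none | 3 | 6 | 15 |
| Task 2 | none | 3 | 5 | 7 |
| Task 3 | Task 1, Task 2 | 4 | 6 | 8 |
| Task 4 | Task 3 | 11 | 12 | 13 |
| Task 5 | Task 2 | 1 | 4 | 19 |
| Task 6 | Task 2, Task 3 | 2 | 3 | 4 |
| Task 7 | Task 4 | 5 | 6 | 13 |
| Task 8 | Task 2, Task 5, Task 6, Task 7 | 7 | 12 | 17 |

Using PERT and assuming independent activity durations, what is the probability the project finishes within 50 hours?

0.977

te_Task 1 = (3 + 4·6 + 15)/6 = 42/6 = 7; σ²_Task 1 = ((15−3)/6)² = 4.000
te_Task 2 = (3 + 4·5 + 7)/6 = 30/6 = 5; σ²_Task 2 = ((7−3)/6)² = 0.444
te_Task 3 = (4 + 4·6 + 8)/6 = 36/6 = 6; σ²_Task 3 = ((8−4)/6)² = 0.444
te_Task 4 = (11 + 4·12 + 13)/6 = 72/6 = 12; σ²_Task 4 = ((13−11)/6)² = 0.111
te_Task 5 = (1 + 4·4 + 19)/6 = 36/6 = 6; σ²_Task 5 = ((19−1)/6)² = 9.000
te_Task 6 = (2 + 4·3 + 4)/6 = 18/6 = 3; σ²_Task 6 = ((4−2)/6)² = 0.111
te_Task 7 = (5 + 4·6 + 13)/6 = 42/6 = 7; σ²_Task 7 = ((13−5)/6)² = 1.778
te_Task 8 = (7 + 4·12 + 17)/6 = 72/6 = 12; σ²_Task 8 = ((17−7)/6)² = 2.778

Forward pass:
ES_Task 1 = 0; EF_Task 1 = 7
ES_Task 2 = 0; EF_Task 2 = 5
ES_Task 3 = max(EF_Task 1=7, EF_Task 2=5) = 7; EF_Task 3 = 7+6 = 13
ES_Task 4 = 13; EF_Task 4 = 13+12 = 25
ES_Task 5 = 5; EF_Task 5 = 5+6 = 11
ES_Task 6 = max(EF_Task 2=5, EF_Task 3=13) = 13; EF_Task 6 = 13+3 = 16
ES_Task 7 = 25; EF_Task 7 = 25+7 = 32
ES_Task 8 = max(EF_Task 2=5, EF_Task 5=11, EF_Task 6=16, EF_Task 7=32) = 32; EF_Task 8 = 32+12 = 44
Expected project duration μ = 44 hours. Critical path: Task 1 → Task 3 → Task 4 → Task 7 → Task 8.

Variance along critical path = 4.000 + 0.444 + 0.111 + 1.778 + 2.778 = 9.111; σ = √9.111 = 3.018 hours.
Z = (50 − 44) / 3.018 = 1.988
P(T ≤ 50) = Φ(1.988) ≈ 0.977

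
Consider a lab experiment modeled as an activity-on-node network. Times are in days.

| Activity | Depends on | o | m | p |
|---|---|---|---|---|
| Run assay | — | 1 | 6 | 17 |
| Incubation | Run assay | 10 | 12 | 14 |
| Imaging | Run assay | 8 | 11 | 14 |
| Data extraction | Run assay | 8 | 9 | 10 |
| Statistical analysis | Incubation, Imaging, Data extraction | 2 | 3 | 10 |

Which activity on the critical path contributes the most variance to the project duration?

te_Run assay = (1 + 4·6 + 17)/6 = 42/6 = 7; σ²_Run assay = ((17−1)/6)² = 7.111
te_Incubation = (10 + 4·12 + 14)/6 = 72/6 = 12; σ²_Incubation = ((14−10)/6)² = 0.444
te_Imaging = (8 + 4·11 + 14)/6 = 66/6 = 11; σ²_Imaging = ((14−8)/6)² = 1.000
te_Data extraction = (8 + 4·9 + 10)/6 = 54/6 = 9; σ²_Data extraction = ((10−8)/6)² = 0.111
te_Statistical analysis = (2 + 4·3 + 10)/6 = 24/6 = 4; σ²_Statistical analysis = ((10−2)/6)² = 1.778

Forward pass:
ES_Run assay = 0; EF_Run assay = 7
ES_Incubation = 7; EF_Incubation = 7+12 = 19
ES_Imaging = 7; EF_Imaging = 7+11 = 18
ES_Data extraction = 7; EF_Data extraction = 7+9 = 16
ES_Statistical analysis = max(EF_Incubation=19, EF_Imaging=18, EF_Data extraction=16) = 19; EF_Statistical analysis = 19+4 = 23
Expected project duration μ = 23 days. Critical path: Run assay → Incubation → Statistical analysis.

Variances on critical path: σ²_Run assay=7.111, σ²_Incubation=0.444, σ²_Statistical analysis=1.778.
Largest is σ²_Run assay = 7.111.

Run assay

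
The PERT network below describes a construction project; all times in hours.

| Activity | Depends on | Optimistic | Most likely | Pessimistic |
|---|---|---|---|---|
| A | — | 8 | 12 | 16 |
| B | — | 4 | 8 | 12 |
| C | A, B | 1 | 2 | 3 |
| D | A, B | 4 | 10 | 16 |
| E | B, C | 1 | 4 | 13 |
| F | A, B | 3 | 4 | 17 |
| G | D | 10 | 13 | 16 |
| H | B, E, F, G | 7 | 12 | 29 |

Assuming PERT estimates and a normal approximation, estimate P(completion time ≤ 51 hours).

0.672

te_A = (8 + 4·12 + 16)/6 = 72/6 = 12; σ²_A = ((16−8)/6)² = 1.778
te_B = (4 + 4·8 + 12)/6 = 48/6 = 8; σ²_B = ((12−4)/6)² = 1.778
te_C = (1 + 4·2 + 3)/6 = 12/6 = 2; σ²_C = ((3−1)/6)² = 0.111
te_D = (4 + 4·10 + 16)/6 = 60/6 = 10; σ²_D = ((16−4)/6)² = 4.000
te_E = (1 + 4·4 + 13)/6 = 30/6 = 5; σ²_E = ((13−1)/6)² = 4.000
te_F = (3 + 4·4 + 17)/6 = 36/6 = 6; σ²_F = ((17−3)/6)² = 5.444
te_G = (10 + 4·13 + 16)/6 = 78/6 = 13; σ²_G = ((16−10)/6)² = 1.000
te_H = (7 + 4·12 + 29)/6 = 84/6 = 14; σ²_H = ((29−7)/6)² = 13.444

Forward pass:
ES_A = 0; EF_A = 12
ES_B = 0; EF_B = 8
ES_C = max(EF_A=12, EF_B=8) = 12; EF_C = 12+2 = 14
ES_D = max(EF_A=12, EF_B=8) = 12; EF_D = 12+10 = 22
ES_E = max(EF_B=8, EF_C=14) = 14; EF_E = 14+5 = 19
ES_F = max(EF_A=12, EF_B=8) = 12; EF_F = 12+6 = 18
ES_G = 22; EF_G = 22+13 = 35
ES_H = max(EF_B=8, EF_E=19, EF_F=18, EF_G=35) = 35; EF_H = 35+14 = 49
Expected project duration μ = 49 hours. Critical path: A → D → G → H.

Variance along critical path = 1.778 + 4.000 + 1.000 + 13.444 = 20.222; σ = √20.222 = 4.497 hours.
Z = (51 − 49) / 4.497 = 0.445
P(T ≤ 51) = Φ(0.445) ≈ 0.672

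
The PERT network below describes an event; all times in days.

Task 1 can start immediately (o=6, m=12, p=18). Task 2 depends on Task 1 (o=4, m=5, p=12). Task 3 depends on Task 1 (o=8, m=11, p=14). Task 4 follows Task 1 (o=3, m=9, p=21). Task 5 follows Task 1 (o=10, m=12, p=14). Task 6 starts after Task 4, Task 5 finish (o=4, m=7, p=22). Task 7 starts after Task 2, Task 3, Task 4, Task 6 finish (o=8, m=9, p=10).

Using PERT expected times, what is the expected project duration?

te_Task 1 = (6 + 4·12 + 18)/6 = 72/6 = 12
te_Task 2 = (4 + 4·5 + 12)/6 = 36/6 = 6
te_Task 3 = (8 + 4·11 + 14)/6 = 66/6 = 11
te_Task 4 = (3 + 4·9 + 21)/6 = 60/6 = 10
te_Task 5 = (10 + 4·12 + 14)/6 = 72/6 = 12
te_Task 6 = (4 + 4·7 + 22)/6 = 54/6 = 9
te_Task 7 = (8 + 4·9 + 10)/6 = 54/6 = 9

Forward pass:
ES_Task 1 = 0; EF_Task 1 = 12
ES_Task 2 = 12; EF_Task 2 = 12+6 = 18
ES_Task 3 = 12; EF_Task 3 = 12+11 = 23
ES_Task 4 = 12; EF_Task 4 = 12+10 = 22
ES_Task 5 = 12; EF_Task 5 = 12+12 = 24
ES_Task 6 = max(EF_Task 4=22, EF_Task 5=24) = 24; EF_Task 6 = 24+9 = 33
ES_Task 7 = max(EF_Task 2=18, EF_Task 3=23, EF_Task 4=22, EF_Task 6=33) = 33; EF_Task 7 = 33+9 = 42
Expected project duration μ = 42 days. Critical path: Task 1 → Task 5 → Task 6 → Task 7.

42 days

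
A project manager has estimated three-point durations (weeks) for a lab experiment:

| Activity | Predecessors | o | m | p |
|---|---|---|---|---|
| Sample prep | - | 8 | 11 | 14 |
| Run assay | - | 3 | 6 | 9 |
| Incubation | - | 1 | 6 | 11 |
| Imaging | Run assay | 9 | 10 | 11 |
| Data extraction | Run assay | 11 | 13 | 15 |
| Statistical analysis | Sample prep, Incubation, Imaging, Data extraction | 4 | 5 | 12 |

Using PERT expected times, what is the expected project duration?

25 weeks

te_Sample prep = (8 + 4·11 + 14)/6 = 66/6 = 11
te_Run assay = (3 + 4·6 + 9)/6 = 36/6 = 6
te_Incubation = (1 + 4·6 + 11)/6 = 36/6 = 6
te_Imaging = (9 + 4·10 + 11)/6 = 60/6 = 10
te_Data extraction = (11 + 4·13 + 15)/6 = 78/6 = 13
te_Statistical analysis = (4 + 4·5 + 12)/6 = 36/6 = 6

Forward pass:
ES_Sample prep = 0; EF_Sample prep = 11
ES_Run assay = 0; EF_Run assay = 6
ES_Incubation = 0; EF_Incubation = 6
ES_Imaging = 6; EF_Imaging = 6+10 = 16
ES_Data extraction = 6; EF_Data extraction = 6+13 = 19
ES_Statistical analysis = max(EF_Sample prep=11, EF_Incubation=6, EF_Imaging=16, EF_Data extraction=19) = 19; EF_Statistical analysis = 19+6 = 25
Expected project duration μ = 25 weeks. Critical path: Run assay → Data extraction → Statistical analysis.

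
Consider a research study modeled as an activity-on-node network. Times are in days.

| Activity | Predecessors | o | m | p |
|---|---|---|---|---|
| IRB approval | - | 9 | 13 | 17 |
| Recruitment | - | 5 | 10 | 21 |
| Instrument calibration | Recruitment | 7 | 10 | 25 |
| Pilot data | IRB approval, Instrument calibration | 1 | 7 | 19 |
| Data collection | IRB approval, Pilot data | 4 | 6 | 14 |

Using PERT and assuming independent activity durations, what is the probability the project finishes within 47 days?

0.956

te_IRB approval = (9 + 4·13 + 17)/6 = 78/6 = 13; σ²_IRB approval = ((17−9)/6)² = 1.778
te_Recruitment = (5 + 4·10 + 21)/6 = 66/6 = 11; σ²_Recruitment = ((21−5)/6)² = 7.111
te_Instrument calibration = (7 + 4·10 + 25)/6 = 72/6 = 12; σ²_Instrument calibration = ((25−7)/6)² = 9.000
te_Pilot data = (1 + 4·7 + 19)/6 = 48/6 = 8; σ²_Pilot data = ((19−1)/6)² = 9.000
te_Data collection = (4 + 4·6 + 14)/6 = 42/6 = 7; σ²_Data collection = ((14−4)/6)² = 2.778

Forward pass:
ES_IRB approval = 0; EF_IRB approval = 13
ES_Recruitment = 0; EF_Recruitment = 11
ES_Instrument calibration = 11; EF_Instrument calibration = 11+12 = 23
ES_Pilot data = max(EF_IRB approval=13, EF_Instrument calibration=23) = 23; EF_Pilot data = 23+8 = 31
ES_Data collection = max(EF_IRB approval=13, EF_Pilot data=31) = 31; EF_Data collection = 31+7 = 38
Expected project duration μ = 38 days. Critical path: Recruitment → Instrument calibration → Pilot data → Data collection.

Variance along critical path = 7.111 + 9.000 + 9.000 + 2.778 = 27.889; σ = √27.889 = 5.281 days.
Z = (47 − 38) / 5.281 = 1.704
P(T ≤ 47) = Φ(1.704) ≈ 0.956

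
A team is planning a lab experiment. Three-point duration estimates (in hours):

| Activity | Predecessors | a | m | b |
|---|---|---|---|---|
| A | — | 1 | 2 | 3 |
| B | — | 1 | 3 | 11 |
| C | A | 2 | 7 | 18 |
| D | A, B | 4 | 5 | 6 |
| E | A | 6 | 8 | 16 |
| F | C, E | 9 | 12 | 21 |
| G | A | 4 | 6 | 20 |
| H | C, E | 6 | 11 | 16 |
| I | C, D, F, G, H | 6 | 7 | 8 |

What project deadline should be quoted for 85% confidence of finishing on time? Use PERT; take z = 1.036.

33.7 hours

te_A = (1 + 4·2 + 3)/6 = 12/6 = 2; σ²_A = ((3−1)/6)² = 0.111
te_B = (1 + 4·3 + 11)/6 = 24/6 = 4; σ²_B = ((11−1)/6)² = 2.778
te_C = (2 + 4·7 + 18)/6 = 48/6 = 8; σ²_C = ((18−2)/6)² = 7.111
te_D = (4 + 4·5 + 6)/6 = 30/6 = 5; σ²_D = ((6−4)/6)² = 0.111
te_E = (6 + 4·8 + 16)/6 = 54/6 = 9; σ²_E = ((16−6)/6)² = 2.778
te_F = (9 + 4·12 + 21)/6 = 78/6 = 13; σ²_F = ((21−9)/6)² = 4.000
te_G = (4 + 4·6 + 20)/6 = 48/6 = 8; σ²_G = ((20−4)/6)² = 7.111
te_H = (6 + 4·11 + 16)/6 = 66/6 = 11; σ²_H = ((16−6)/6)² = 2.778
te_I = (6 + 4·7 + 8)/6 = 42/6 = 7; σ²_I = ((8−6)/6)² = 0.111

Forward pass:
ES_A = 0; EF_A = 2
ES_B = 0; EF_B = 4
ES_C = 2; EF_C = 2+8 = 10
ES_D = max(EF_A=2, EF_B=4) = 4; EF_D = 4+5 = 9
ES_E = 2; EF_E = 2+9 = 11
ES_F = max(EF_C=10, EF_E=11) = 11; EF_F = 11+13 = 24
ES_G = 2; EF_G = 2+8 = 10
ES_H = max(EF_C=10, EF_E=11) = 11; EF_H = 11+11 = 22
ES_I = max(EF_C=10, EF_D=9, EF_F=24, EF_G=10, EF_H=22) = 24; EF_I = 24+7 = 31
Expected project duration μ = 31 hours. Critical path: A → E → F → I.

Variance along critical path = 0.111 + 2.778 + 4.000 + 0.111 = 7.000; σ = 2.646 hours.
D = μ + z·σ = 31 + 1.036·2.646 = 33.7 hours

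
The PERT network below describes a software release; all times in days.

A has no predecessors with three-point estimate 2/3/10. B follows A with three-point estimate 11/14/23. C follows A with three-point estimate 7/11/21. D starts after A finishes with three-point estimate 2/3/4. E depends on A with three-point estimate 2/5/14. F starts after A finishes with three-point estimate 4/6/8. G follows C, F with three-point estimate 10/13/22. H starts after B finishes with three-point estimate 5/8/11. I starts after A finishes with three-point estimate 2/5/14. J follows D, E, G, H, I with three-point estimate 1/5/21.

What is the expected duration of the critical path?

37 days

te_A = (2 + 4·3 + 10)/6 = 24/6 = 4
te_B = (11 + 4·14 + 23)/6 = 90/6 = 15
te_C = (7 + 4·11 + 21)/6 = 72/6 = 12
te_D = (2 + 4·3 + 4)/6 = 18/6 = 3
te_E = (2 + 4·5 + 14)/6 = 36/6 = 6
te_F = (4 + 4·6 + 8)/6 = 36/6 = 6
te_G = (10 + 4·13 + 22)/6 = 84/6 = 14
te_H = (5 + 4·8 + 11)/6 = 48/6 = 8
te_I = (2 + 4·5 + 14)/6 = 36/6 = 6
te_J = (1 + 4·5 + 21)/6 = 42/6 = 7

Forward pass:
ES_A = 0; EF_A = 4
ES_B = 4; EF_B = 4+15 = 19
ES_C = 4; EF_C = 4+12 = 16
ES_D = 4; EF_D = 4+3 = 7
ES_E = 4; EF_E = 4+6 = 10
ES_F = 4; EF_F = 4+6 = 10
ES_G = max(EF_C=16, EF_F=10) = 16; EF_G = 16+14 = 30
ES_H = 19; EF_H = 19+8 = 27
ES_I = 4; EF_I = 4+6 = 10
ES_J = max(EF_D=7, EF_E=10, EF_G=30, EF_H=27, EF_I=10) = 30; EF_J = 30+7 = 37
Expected project duration μ = 37 days. Critical path: A → C → G → J.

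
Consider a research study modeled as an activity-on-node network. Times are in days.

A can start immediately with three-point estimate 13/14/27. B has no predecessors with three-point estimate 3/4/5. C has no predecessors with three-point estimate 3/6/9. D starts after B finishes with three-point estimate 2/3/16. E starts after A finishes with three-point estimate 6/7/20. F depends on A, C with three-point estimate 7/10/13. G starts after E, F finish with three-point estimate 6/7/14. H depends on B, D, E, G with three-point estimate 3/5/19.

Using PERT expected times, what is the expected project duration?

te_A = (13 + 4·14 + 27)/6 = 96/6 = 16
te_B = (3 + 4·4 + 5)/6 = 24/6 = 4
te_C = (3 + 4·6 + 9)/6 = 36/6 = 6
te_D = (2 + 4·3 + 16)/6 = 30/6 = 5
te_E = (6 + 4·7 + 20)/6 = 54/6 = 9
te_F = (7 + 4·10 + 13)/6 = 60/6 = 10
te_G = (6 + 4·7 + 14)/6 = 48/6 = 8
te_H = (3 + 4·5 + 19)/6 = 42/6 = 7

Forward pass:
ES_A = 0; EF_A = 16
ES_B = 0; EF_B = 4
ES_C = 0; EF_C = 6
ES_D = 4; EF_D = 4+5 = 9
ES_E = 16; EF_E = 16+9 = 25
ES_F = max(EF_A=16, EF_C=6) = 16; EF_F = 16+10 = 26
ES_G = max(EF_E=25, EF_F=26) = 26; EF_G = 26+8 = 34
ES_H = max(EF_B=4, EF_D=9, EF_E=25, EF_G=34) = 34; EF_H = 34+7 = 41
Expected project duration μ = 41 days. Critical path: A → F → G → H.

41 days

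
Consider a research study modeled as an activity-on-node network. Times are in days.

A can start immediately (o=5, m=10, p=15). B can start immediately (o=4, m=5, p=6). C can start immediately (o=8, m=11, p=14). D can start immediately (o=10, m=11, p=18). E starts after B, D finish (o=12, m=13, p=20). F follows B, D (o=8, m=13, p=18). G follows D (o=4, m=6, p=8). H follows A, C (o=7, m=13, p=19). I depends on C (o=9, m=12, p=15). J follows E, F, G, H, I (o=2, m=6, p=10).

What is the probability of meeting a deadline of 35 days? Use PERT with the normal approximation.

0.903

te_A = (5 + 4·10 + 15)/6 = 60/6 = 10; σ²_A = ((15−5)/6)² = 2.778
te_B = (4 + 4·5 + 6)/6 = 30/6 = 5; σ²_B = ((6−4)/6)² = 0.111
te_C = (8 + 4·11 + 14)/6 = 66/6 = 11; σ²_C = ((14−8)/6)² = 1.000
te_D = (10 + 4·11 + 18)/6 = 72/6 = 12; σ²_D = ((18−10)/6)² = 1.778
te_E = (12 + 4·13 + 20)/6 = 84/6 = 14; σ²_E = ((20−12)/6)² = 1.778
te_F = (8 + 4·13 + 18)/6 = 78/6 = 13; σ²_F = ((18−8)/6)² = 2.778
te_G = (4 + 4·6 + 8)/6 = 36/6 = 6; σ²_G = ((8−4)/6)² = 0.444
te_H = (7 + 4·13 + 19)/6 = 78/6 = 13; σ²_H = ((19−7)/6)² = 4.000
te_I = (9 + 4·12 + 15)/6 = 72/6 = 12; σ²_I = ((15−9)/6)² = 1.000
te_J = (2 + 4·6 + 10)/6 = 36/6 = 6; σ²_J = ((10−2)/6)² = 1.778

Forward pass:
ES_A = 0; EF_A = 10
ES_B = 0; EF_B = 5
ES_C = 0; EF_C = 11
ES_D = 0; EF_D = 12
ES_E = max(EF_B=5, EF_D=12) = 12; EF_E = 12+14 = 26
ES_F = max(EF_B=5, EF_D=12) = 12; EF_F = 12+13 = 25
ES_G = 12; EF_G = 12+6 = 18
ES_H = max(EF_A=10, EF_C=11) = 11; EF_H = 11+13 = 24
ES_I = 11; EF_I = 11+12 = 23
ES_J = max(EF_E=26, EF_F=25, EF_G=18, EF_H=24, EF_I=23) = 26; EF_J = 26+6 = 32
Expected project duration μ = 32 days. Critical path: D → E → J.

Variance along critical path = 1.778 + 1.778 + 1.778 = 5.333; σ = √5.333 = 2.309 days.
Z = (35 − 32) / 2.309 = 1.299
P(T ≤ 35) = Φ(1.299) ≈ 0.903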